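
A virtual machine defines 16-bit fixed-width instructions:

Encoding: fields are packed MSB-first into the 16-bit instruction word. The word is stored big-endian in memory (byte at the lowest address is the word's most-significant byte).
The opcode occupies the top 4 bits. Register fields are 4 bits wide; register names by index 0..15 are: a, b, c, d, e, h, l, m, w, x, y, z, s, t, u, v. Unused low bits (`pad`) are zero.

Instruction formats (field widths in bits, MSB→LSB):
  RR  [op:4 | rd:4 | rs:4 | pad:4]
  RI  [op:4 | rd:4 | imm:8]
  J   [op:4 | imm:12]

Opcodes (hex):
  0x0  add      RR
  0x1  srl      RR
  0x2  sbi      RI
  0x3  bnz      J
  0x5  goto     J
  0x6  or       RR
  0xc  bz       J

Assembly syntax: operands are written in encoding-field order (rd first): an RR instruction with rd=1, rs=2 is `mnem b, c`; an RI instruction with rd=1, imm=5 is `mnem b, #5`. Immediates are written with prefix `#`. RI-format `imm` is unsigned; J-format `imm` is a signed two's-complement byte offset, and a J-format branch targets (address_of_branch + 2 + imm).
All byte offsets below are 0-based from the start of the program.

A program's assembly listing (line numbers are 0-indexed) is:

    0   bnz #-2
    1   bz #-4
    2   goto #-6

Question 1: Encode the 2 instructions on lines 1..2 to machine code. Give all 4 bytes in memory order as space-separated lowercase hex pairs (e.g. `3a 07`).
L1: bz op=0xc:4|imm=-4:12 ⇒ 0xcffc ⇒ big cf fc
L2: goto op=0x5:4|imm=-6:12 ⇒ 0x5ffa ⇒ big 5f fa

cf fc 5f fa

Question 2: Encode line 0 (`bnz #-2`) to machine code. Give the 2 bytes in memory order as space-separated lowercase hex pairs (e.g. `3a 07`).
3f fe

0. bnz fields op=0x3:4|imm=-2:12 → word 3ffeh → 3f fe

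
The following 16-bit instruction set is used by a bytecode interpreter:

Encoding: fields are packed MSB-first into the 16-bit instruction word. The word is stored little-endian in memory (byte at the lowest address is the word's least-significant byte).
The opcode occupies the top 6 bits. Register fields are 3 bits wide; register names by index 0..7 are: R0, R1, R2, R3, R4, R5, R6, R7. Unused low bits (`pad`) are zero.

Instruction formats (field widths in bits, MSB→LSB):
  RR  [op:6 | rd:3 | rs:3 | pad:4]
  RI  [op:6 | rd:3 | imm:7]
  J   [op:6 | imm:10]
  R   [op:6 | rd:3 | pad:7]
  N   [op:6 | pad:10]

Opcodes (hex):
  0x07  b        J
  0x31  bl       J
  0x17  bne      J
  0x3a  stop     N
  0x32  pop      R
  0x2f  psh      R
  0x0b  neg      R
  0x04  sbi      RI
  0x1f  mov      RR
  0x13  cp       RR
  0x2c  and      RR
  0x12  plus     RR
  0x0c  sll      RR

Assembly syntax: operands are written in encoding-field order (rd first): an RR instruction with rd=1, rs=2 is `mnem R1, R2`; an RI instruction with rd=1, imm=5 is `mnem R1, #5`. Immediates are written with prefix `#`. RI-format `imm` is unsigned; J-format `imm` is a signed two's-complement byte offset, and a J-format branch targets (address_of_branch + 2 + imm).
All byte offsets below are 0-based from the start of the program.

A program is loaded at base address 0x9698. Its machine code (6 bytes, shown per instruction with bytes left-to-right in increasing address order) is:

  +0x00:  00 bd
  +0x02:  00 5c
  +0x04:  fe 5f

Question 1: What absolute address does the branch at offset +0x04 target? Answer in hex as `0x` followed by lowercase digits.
0x969c

[04] fe 5f → 0x5ffe
  top 6b → 0x17 → bne [J]
  imm: (w>>0)&0x3ff=0x3fe (s10→-2) → #-2
  target = base 0x9698 + off 0x04 + 2 + imm -2 = 0x969c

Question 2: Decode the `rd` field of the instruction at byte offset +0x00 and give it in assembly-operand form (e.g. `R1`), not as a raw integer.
[00] 00 bd → 0xbd00
  op=0xbd00>>10=0x2f ⇒ psh (R)
  rd: (w>>7)&0x7=0x2 → R2

R2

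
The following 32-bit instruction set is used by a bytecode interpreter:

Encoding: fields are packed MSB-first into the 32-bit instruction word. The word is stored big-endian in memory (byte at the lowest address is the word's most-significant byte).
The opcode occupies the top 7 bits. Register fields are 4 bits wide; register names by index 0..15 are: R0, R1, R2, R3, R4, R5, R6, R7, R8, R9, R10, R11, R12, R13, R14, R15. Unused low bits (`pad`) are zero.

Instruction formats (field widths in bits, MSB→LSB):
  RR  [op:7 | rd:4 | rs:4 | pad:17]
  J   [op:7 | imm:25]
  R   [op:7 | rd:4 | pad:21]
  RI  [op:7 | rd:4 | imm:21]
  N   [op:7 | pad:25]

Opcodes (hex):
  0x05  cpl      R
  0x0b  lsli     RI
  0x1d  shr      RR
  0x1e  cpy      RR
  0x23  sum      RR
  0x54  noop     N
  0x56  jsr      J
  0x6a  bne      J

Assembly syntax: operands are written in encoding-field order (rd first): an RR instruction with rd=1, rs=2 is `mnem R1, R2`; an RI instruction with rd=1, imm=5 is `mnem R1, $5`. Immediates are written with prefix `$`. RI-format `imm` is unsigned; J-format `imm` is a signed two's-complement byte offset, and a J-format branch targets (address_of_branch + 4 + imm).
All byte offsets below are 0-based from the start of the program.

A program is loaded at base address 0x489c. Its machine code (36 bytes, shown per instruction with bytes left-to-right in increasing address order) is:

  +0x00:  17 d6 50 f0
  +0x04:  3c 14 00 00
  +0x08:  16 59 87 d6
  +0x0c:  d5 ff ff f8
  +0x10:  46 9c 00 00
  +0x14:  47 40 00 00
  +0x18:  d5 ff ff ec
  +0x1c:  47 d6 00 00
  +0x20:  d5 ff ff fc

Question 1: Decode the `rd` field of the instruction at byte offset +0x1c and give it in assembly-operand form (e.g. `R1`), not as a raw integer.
+0x1c: 47 d6 00 00 ⇒ word 0x47d60000 (big)
  opcode bits[31:25]=0x23: sum/RR
  rd: (w>>21)&0xf=0xe → R14
  rs: (w>>17)&0xf=0xb → R11

R14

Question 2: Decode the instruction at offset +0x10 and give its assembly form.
[10] 46 9c 00 00 → 0x469c0000
  opcode bits[31:25]=0x23: sum/RR
  rd: (w>>21)&0xf=0x4 → R4
  rs: (w>>17)&0xf=0xe → R14

sum R4, R14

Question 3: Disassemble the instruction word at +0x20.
bne $-4

[20] d5 ff ff fc → 0xd5fffffc
  op=0xd5fffffc>>25=0x6a ⇒ bne (J)
  imm@[24:0]=0x1fffffc (s25→-4) ⇒ $-4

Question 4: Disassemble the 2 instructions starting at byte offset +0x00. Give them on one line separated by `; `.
lsli R14, $1462512; cpy R0, R10

off 0x00: read 17 d6 50 f0 as big → 0x17d650f0
  top 7b → 0xb → lsli [RI]
  rd: (w>>21)&0xf=0xe → R14
  imm: (w>>0)&0x1fffff=0x1650f0 → $1462512
off 0x04: read 3c 14 00 00 as big → 0x3c140000
  top 7b → 0x1e → cpy [RR]
  rd: (w>>21)&0xf=0x0 → R0
  rs: (w>>17)&0xf=0xa → R10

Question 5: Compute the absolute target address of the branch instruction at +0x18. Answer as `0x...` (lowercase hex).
@+18  big-endian(d5 ff ff ec) = 0xd5ffffec
  top 7b → 0x6a → bne [J]
  imm@[24:0]=0x1ffffec (s25→-20) ⇒ $-20
  target = base 0x489c + off 0x18 + 4 + imm -20 = 0x48a4

0x48a4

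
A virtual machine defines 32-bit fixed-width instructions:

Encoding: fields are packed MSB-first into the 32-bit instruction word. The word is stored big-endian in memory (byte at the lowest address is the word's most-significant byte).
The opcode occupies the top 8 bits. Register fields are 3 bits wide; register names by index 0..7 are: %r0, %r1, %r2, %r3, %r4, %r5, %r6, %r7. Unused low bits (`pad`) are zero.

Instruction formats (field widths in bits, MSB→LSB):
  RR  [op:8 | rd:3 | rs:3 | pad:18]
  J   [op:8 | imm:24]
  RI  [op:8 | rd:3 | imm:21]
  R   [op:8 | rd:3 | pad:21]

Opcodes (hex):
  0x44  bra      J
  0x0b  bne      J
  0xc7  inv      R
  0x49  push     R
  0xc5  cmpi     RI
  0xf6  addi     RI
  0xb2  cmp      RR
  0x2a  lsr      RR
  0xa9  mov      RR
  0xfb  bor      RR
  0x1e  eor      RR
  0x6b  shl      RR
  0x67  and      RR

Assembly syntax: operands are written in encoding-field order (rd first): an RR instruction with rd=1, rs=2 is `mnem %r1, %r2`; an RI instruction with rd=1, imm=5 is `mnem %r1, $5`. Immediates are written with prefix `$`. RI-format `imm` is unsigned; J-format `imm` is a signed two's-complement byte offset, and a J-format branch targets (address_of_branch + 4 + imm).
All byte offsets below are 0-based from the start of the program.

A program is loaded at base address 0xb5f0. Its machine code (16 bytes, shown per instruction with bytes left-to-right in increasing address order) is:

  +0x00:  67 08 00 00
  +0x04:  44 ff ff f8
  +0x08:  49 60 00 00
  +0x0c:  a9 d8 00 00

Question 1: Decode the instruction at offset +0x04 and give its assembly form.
bra $-8

[04] 44 ff ff f8 → 0x44fffff8
  op=0x44fffff8>>24=0x44 ⇒ bra (J)
  [23:0] imm=16777208 (s24→-8) = $-8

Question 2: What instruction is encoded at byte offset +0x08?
[08] 49 60 00 00 → 0x49600000
  opcode bits[31:24]=0x49: push/R
  rd@[23:21]=0x3 ⇒ %r3

push %r3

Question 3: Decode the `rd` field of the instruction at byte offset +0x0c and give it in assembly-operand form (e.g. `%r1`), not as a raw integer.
%r6

[0c] a9 d8 00 00 → 0xa9d80000
  opcode bits[31:24]=0xa9: mov/RR
  rd@[23:21]=0x6 ⇒ %r6
  rs@[20:18]=0x6 ⇒ %r6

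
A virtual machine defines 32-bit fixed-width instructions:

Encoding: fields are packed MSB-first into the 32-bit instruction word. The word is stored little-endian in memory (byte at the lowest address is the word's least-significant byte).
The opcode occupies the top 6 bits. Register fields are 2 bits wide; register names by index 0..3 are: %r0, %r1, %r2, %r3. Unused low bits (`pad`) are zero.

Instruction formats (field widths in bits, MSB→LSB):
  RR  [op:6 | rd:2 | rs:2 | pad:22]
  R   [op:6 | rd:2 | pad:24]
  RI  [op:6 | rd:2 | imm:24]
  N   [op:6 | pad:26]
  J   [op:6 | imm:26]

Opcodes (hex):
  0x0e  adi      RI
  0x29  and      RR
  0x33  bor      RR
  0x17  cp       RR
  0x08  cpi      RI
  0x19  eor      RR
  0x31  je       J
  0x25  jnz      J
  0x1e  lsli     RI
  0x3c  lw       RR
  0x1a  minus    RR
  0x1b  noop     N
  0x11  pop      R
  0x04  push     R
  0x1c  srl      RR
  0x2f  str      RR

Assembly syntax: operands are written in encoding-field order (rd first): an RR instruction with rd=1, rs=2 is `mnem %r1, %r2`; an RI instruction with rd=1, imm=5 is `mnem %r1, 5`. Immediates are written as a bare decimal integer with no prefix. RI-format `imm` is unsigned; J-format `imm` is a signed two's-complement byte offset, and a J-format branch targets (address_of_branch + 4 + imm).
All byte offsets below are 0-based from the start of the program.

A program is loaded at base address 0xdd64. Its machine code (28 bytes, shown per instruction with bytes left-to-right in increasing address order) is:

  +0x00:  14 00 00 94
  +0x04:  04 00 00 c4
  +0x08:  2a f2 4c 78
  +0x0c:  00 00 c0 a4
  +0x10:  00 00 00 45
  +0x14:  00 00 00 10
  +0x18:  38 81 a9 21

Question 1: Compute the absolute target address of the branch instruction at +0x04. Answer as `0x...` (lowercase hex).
[04] 04 00 00 c4 → 0xc4000004
  opcode bits[31:26]=0x31: je/J
  [25:0] imm=4 = 4
  target = base 0xdd64 + off 0x04 + 4 + imm 4 = 0xdd70

0xdd70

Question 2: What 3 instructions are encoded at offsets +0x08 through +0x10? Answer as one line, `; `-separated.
[08] 2a f2 4c 78 → 0x784cf22a
  top 6b → 0x1e → lsli [RI]
  [25:24] rd=0 = %r0
  [23:0] imm=5042730 = 5042730
[0c] 00 00 c0 a4 → 0xa4c00000
  top 6b → 0x29 → and [RR]
  [25:24] rd=0 = %r0
  [23:22] rs=3 = %r3
[10] 00 00 00 45 → 0x45000000
  top 6b → 0x11 → pop [R]
  [25:24] rd=1 = %r1

lsli %r0, 5042730; and %r0, %r3; pop %r1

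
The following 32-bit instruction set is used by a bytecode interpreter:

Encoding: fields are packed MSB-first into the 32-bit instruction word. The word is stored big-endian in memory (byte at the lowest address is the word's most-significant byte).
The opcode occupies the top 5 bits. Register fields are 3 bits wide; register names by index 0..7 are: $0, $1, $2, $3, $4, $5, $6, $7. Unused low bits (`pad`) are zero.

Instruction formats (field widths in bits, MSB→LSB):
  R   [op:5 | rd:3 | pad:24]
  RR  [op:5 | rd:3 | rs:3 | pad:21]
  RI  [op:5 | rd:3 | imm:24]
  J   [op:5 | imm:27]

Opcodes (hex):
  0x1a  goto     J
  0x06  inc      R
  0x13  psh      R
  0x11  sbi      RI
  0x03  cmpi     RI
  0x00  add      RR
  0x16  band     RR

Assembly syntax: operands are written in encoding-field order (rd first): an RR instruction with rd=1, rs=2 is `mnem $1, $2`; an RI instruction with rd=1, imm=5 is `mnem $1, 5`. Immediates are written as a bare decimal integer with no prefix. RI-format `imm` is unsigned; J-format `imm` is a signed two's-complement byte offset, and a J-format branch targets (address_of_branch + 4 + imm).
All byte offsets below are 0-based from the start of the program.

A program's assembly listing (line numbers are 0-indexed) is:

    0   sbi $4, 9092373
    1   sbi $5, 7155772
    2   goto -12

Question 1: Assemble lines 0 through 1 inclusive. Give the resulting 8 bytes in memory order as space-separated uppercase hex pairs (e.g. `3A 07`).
8C 8A BD 15 8D 6D 30 3C

L0: sbi op=0x11:5|rd=4:3|imm=9092373:24 ⇒ 0x8c8abd15 ⇒ big 8c 8a bd 15
L1: sbi op=0x11:5|rd=5:3|imm=7155772:24 ⇒ 0x8d6d303c ⇒ big 8d 6d 30 3c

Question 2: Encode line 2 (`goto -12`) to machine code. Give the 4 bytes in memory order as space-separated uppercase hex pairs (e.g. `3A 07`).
D7 FF FF F4

2. goto fields op=0x1a:5|imm=-12:27 → word d7fffff4h → d7 ff ff f4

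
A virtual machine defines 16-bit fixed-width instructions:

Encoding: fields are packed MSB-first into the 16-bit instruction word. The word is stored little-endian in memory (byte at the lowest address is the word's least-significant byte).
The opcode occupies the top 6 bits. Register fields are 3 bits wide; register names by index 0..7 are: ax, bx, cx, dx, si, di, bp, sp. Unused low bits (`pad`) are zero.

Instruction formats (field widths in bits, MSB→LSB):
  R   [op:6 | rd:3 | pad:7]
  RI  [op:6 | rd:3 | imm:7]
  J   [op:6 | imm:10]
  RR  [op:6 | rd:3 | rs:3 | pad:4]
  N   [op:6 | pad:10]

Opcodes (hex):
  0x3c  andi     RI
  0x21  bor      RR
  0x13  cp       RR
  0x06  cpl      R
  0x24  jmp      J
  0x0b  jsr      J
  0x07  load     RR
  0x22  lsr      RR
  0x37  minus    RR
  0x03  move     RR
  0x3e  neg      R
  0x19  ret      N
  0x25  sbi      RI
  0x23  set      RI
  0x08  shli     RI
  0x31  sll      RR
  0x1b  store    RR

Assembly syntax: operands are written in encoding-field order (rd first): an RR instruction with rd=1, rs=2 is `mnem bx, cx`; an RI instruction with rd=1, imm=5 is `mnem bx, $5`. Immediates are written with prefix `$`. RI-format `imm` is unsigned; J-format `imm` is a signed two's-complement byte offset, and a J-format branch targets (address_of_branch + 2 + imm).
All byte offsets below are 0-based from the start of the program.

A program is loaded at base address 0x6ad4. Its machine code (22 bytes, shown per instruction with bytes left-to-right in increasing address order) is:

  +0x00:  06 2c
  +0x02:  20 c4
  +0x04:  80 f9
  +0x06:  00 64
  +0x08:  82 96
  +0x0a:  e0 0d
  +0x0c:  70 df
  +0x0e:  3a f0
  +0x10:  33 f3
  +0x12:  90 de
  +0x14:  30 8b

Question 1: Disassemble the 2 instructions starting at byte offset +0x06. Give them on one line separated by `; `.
ret; sbi di, $2

+0x06: 00 64 ⇒ word 0x6400 (little)
  top 6b → 0x19 → ret [N]
+0x08: 82 96 ⇒ word 0x9682 (little)
  top 6b → 0x25 → sbi [RI]
  [9:7] rd=5 = di
  [6:0] imm=2 = $2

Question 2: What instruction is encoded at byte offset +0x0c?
@+0c  little-endian(70 df) = 0xdf70
  op=0xdf70>>10=0x37 ⇒ minus (RR)
  rd: (w>>7)&0x7=0x6 → bp
  rs: (w>>4)&0x7=0x7 → sp

minus bp, sp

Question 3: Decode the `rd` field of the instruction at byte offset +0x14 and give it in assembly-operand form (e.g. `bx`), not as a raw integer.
[14] 30 8b → 0x8b30
  top 6b → 0x22 → lsr [RR]
  rd: (w>>7)&0x7=0x6 → bp
  rs: (w>>4)&0x7=0x3 → dx

bp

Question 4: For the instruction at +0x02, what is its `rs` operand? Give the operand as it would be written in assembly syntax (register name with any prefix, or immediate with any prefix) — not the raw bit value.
cx

+0x02: 20 c4 ⇒ word 0xc420 (little)
  op=0xc420>>10=0x31 ⇒ sll (RR)
  [9:7] rd=0 = ax
  [6:4] rs=2 = cx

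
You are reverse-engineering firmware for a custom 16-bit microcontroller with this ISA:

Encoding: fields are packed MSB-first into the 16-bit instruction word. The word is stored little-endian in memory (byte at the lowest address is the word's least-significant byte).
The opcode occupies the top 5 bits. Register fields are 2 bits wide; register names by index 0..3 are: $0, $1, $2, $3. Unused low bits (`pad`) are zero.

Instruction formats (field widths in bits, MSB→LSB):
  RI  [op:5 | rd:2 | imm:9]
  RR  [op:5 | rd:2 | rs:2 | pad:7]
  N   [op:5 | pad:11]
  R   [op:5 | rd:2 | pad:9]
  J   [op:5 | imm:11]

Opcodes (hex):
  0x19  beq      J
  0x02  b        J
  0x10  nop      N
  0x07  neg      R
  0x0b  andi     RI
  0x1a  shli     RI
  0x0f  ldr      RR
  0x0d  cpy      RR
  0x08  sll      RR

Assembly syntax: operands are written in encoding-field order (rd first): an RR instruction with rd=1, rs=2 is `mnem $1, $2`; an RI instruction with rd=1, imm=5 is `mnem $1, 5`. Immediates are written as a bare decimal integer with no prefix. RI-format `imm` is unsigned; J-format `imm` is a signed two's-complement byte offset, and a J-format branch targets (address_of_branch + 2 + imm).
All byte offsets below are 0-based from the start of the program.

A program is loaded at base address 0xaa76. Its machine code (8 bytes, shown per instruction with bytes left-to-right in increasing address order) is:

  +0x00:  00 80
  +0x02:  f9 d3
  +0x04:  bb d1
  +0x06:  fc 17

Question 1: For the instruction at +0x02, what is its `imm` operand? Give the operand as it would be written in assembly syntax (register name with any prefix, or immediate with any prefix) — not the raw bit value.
505

off 0x02: read f9 d3 as little → 0xd3f9
  top 5b → 0x1a → shli [RI]
  rd: (w>>9)&0x3=0x1 → $1
  imm: (w>>0)&0x1ff=0x1f9 → 505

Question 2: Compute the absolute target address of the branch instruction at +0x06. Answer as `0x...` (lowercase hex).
[06] fc 17 → 0x17fc
  opcode bits[15:11]=0x2: b/J
  imm@[10:0]=0x7fc (s11→-4) ⇒ -4
  target = base 0xaa76 + off 0x06 + 2 + imm -4 = 0xaa7a

0xaa7a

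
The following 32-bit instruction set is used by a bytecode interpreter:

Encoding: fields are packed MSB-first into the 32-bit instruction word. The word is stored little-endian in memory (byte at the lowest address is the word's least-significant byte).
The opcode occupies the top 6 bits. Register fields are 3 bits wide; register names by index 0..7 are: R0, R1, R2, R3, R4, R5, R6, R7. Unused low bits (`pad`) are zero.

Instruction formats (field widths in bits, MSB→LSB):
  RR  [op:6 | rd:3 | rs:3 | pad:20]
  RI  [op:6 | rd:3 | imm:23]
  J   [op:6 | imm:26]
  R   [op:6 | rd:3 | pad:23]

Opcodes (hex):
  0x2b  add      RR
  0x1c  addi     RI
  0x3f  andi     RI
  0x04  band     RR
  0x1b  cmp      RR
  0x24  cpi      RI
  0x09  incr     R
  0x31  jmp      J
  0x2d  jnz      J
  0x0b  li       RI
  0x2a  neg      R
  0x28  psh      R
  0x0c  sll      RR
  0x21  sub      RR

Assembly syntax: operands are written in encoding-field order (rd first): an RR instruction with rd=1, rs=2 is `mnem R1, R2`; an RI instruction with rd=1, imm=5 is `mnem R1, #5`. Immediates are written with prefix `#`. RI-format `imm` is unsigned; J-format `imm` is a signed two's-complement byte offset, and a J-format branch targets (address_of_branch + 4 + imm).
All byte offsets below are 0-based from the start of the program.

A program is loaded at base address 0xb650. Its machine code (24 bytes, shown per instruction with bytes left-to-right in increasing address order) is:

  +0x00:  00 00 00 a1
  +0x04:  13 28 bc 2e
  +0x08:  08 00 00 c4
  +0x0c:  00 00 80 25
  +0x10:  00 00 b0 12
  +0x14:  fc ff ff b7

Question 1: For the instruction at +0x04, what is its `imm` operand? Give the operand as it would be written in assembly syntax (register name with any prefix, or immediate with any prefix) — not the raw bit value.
off 0x04: read 13 28 bc 2e as little → 0x2ebc2813
  top 6b → 0xb → li [RI]
  [25:23] rd=5 = R5
  [22:0] imm=3942419 = #3942419

#3942419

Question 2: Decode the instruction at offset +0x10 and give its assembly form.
band R5, R3

+0x10: 00 00 b0 12 ⇒ word 0x12b00000 (little)
  op=0x12b00000>>26=0x4 ⇒ band (RR)
  rd@[25:23]=0x5 ⇒ R5
  rs@[22:20]=0x3 ⇒ R3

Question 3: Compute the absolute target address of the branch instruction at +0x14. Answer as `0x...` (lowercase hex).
@+14  little-endian(fc ff ff b7) = 0xb7fffffc
  top 6b → 0x2d → jnz [J]
  imm: (w>>0)&0x3ffffff=0x3fffffc (s26→-4) → #-4
  target = base 0xb650 + off 0x14 + 4 + imm -4 = 0xb664

0xb664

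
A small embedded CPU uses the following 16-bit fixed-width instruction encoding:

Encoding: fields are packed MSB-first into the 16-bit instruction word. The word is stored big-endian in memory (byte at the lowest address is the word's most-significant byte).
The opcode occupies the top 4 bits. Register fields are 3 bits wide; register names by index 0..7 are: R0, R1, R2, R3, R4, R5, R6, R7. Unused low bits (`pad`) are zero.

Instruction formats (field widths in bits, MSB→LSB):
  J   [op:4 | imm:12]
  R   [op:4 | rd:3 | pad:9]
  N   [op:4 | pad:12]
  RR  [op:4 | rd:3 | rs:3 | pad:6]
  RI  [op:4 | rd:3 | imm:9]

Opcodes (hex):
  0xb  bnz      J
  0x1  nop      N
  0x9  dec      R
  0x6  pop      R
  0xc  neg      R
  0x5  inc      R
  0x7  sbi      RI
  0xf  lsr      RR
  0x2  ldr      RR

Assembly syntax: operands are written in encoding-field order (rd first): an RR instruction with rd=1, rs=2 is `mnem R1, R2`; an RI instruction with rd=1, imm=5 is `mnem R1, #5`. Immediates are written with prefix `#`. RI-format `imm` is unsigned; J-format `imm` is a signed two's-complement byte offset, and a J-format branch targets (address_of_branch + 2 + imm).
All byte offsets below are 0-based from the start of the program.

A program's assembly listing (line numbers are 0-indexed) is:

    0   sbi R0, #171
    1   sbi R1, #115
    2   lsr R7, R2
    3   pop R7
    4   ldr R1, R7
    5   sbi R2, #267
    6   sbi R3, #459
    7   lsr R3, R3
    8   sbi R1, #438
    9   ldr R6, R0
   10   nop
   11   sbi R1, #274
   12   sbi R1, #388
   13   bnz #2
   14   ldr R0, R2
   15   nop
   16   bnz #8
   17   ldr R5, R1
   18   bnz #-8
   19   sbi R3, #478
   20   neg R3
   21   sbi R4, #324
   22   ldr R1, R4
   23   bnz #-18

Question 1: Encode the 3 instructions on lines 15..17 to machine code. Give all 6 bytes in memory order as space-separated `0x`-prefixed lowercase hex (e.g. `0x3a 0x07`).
0x10 0x00 0xb0 0x08 0x2a 0x40

15. nop fields op=0x1:4|pad=0:12 → word 1000h → 10 00
16. bnz fields op=0xb:4|imm=8:12 → word b008h → b0 08
17. ldr fields op=0x2:4|rd=5:3|rs=1:3|pad=0:6 → word 2a40h → 2a 40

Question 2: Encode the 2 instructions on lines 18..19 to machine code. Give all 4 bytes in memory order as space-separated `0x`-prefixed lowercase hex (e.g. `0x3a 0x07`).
0xbf 0xf8 0x77 0xde

L18: bnz op=0xb:4|imm=-8:12 ⇒ 0xbff8 ⇒ big bf f8
L19: sbi op=0x7:4|rd=3:3|imm=478:9 ⇒ 0x77de ⇒ big 77 de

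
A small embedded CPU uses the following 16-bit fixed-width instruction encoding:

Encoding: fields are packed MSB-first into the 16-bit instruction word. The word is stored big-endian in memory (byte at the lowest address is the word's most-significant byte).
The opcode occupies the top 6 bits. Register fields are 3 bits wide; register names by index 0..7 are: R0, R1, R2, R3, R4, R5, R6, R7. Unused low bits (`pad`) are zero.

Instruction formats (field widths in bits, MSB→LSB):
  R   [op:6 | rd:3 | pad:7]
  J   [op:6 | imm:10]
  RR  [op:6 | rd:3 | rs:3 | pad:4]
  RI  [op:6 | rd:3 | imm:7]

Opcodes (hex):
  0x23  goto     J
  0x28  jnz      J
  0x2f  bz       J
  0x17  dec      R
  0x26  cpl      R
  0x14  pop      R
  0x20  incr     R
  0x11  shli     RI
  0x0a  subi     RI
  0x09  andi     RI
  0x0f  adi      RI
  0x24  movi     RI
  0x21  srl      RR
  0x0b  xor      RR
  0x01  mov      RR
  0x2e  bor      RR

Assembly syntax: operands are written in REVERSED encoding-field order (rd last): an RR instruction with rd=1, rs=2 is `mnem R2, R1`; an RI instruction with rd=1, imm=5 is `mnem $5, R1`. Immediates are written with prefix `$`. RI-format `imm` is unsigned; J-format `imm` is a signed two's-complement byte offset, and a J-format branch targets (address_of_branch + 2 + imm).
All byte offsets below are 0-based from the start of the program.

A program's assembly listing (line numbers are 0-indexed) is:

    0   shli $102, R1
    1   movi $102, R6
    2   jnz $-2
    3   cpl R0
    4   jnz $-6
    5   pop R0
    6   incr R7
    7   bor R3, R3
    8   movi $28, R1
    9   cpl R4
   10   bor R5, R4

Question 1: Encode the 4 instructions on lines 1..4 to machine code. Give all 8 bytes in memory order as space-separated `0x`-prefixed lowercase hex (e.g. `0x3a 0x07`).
line 1 (movi): pack op=0x24:6|rd=6:3|imm=102:7 = 0x9366; big→ 93 66
line 2 (jnz): pack op=0x28:6|imm=-2:10 = 0xa3fe; big→ a3 fe
line 3 (cpl): pack op=0x26:6|rd=0:3|pad=0:7 = 0x9800; big→ 98 00
line 4 (jnz): pack op=0x28:6|imm=-6:10 = 0xa3fa; big→ a3 fa

0x93 0x66 0xa3 0xfe 0x98 0x00 0xa3 0xfa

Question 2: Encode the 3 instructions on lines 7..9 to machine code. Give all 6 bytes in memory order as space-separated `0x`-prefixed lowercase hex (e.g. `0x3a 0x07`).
0xb9 0xb0 0x90 0x9c 0x9a 0x00

L7: bor op=0x2e:6|rd=3:3|rs=3:3|pad=0:4 ⇒ 0xb9b0 ⇒ big b9 b0
L8: movi op=0x24:6|rd=1:3|imm=28:7 ⇒ 0x909c ⇒ big 90 9c
L9: cpl op=0x26:6|rd=4:3|pad=0:7 ⇒ 0x9a00 ⇒ big 9a 00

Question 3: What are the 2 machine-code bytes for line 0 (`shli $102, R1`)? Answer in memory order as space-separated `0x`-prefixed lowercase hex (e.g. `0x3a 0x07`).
0x44 0xe6

0. shli fields op=0x11:6|rd=1:3|imm=102:7 → word 44e6h → 44 e6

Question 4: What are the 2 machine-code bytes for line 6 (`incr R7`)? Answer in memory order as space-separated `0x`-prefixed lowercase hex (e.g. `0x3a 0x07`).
0x83 0x80

6. incr fields op=0x20:6|rd=7:3|pad=0:7 → word 8380h → 83 80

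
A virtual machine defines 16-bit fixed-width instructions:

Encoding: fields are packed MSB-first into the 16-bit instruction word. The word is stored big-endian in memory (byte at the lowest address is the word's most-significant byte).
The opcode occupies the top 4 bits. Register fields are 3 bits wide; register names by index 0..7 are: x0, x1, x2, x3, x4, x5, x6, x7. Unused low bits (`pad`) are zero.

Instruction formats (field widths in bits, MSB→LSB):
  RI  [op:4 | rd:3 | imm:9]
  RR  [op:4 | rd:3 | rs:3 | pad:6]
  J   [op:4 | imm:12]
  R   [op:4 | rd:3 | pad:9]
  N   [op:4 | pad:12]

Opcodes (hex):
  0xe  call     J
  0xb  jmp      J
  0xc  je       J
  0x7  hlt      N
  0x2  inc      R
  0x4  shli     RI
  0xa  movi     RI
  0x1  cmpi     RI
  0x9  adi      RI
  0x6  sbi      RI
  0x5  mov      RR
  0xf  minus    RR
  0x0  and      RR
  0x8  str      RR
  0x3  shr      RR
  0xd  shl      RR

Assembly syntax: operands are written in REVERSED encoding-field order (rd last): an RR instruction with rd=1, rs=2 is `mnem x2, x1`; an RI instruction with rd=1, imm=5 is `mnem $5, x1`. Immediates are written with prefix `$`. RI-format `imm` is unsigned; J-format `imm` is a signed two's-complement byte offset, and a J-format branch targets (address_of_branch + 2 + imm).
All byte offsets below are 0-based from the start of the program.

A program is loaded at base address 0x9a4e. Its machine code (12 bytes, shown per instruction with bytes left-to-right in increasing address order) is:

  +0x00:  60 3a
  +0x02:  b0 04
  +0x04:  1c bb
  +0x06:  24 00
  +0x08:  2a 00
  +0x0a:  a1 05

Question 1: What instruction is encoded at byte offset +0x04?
cmpi $187, x6

[04] 1c bb → 0x1cbb
  top 4b → 0x1 → cmpi [RI]
  rd@[11:9]=0x6 ⇒ x6
  imm@[8:0]=0xbb ⇒ $187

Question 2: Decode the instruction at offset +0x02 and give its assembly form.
@+02  big-endian(b0 04) = 0xb004
  top 4b → 0xb → jmp [J]
  [11:0] imm=4 = $4

jmp $4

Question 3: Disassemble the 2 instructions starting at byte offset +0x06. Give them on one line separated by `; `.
off 0x06: read 24 00 as big → 0x2400
  opcode bits[15:12]=0x2: inc/R
  [11:9] rd=2 = x2
off 0x08: read 2a 00 as big → 0x2a00
  opcode bits[15:12]=0x2: inc/R
  [11:9] rd=5 = x5

inc x2; inc x5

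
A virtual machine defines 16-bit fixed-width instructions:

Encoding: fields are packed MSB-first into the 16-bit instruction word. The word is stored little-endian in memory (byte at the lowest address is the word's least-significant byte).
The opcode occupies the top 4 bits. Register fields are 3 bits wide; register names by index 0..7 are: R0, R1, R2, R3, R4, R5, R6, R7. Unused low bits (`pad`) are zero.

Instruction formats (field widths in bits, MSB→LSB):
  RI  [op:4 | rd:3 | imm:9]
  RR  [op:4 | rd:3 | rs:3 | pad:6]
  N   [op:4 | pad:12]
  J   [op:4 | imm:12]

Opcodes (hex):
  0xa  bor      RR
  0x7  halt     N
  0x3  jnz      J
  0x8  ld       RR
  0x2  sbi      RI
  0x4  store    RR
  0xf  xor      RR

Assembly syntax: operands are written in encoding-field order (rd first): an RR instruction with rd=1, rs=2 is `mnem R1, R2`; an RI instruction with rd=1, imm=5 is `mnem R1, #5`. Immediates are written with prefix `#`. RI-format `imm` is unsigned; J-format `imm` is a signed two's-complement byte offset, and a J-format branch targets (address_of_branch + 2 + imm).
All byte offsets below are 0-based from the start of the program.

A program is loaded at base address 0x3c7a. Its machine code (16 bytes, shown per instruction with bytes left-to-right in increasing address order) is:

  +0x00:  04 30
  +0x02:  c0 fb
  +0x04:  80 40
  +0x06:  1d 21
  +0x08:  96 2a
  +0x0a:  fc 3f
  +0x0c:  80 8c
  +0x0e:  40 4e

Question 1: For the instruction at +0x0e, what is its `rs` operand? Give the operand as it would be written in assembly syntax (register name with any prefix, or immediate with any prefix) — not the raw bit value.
R1

[0e] 40 4e → 0x4e40
  top 4b → 0x4 → store [RR]
  rd@[11:9]=0x7 ⇒ R7
  rs@[8:6]=0x1 ⇒ R1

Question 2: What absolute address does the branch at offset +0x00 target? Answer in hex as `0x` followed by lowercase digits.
0x3c80

[00] 04 30 → 0x3004
  opcode bits[15:12]=0x3: jnz/J
  imm@[11:0]=0x4 ⇒ #4
  target = base 0x3c7a + off 0x00 + 2 + imm 4 = 0x3c80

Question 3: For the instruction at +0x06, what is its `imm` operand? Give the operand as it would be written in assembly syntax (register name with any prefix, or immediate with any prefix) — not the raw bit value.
+0x06: 1d 21 ⇒ word 0x211d (little)
  opcode bits[15:12]=0x2: sbi/RI
  rd: (w>>9)&0x7=0x0 → R0
  imm: (w>>0)&0x1ff=0x11d → #285

#285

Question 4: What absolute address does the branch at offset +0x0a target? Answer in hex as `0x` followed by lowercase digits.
+0x0a: fc 3f ⇒ word 0x3ffc (little)
  op=0x3ffc>>12=0x3 ⇒ jnz (J)
  [11:0] imm=4092 (s12→-4) = #-4
  target = base 0x3c7a + off 0x0a + 2 + imm -4 = 0x3c82

0x3c82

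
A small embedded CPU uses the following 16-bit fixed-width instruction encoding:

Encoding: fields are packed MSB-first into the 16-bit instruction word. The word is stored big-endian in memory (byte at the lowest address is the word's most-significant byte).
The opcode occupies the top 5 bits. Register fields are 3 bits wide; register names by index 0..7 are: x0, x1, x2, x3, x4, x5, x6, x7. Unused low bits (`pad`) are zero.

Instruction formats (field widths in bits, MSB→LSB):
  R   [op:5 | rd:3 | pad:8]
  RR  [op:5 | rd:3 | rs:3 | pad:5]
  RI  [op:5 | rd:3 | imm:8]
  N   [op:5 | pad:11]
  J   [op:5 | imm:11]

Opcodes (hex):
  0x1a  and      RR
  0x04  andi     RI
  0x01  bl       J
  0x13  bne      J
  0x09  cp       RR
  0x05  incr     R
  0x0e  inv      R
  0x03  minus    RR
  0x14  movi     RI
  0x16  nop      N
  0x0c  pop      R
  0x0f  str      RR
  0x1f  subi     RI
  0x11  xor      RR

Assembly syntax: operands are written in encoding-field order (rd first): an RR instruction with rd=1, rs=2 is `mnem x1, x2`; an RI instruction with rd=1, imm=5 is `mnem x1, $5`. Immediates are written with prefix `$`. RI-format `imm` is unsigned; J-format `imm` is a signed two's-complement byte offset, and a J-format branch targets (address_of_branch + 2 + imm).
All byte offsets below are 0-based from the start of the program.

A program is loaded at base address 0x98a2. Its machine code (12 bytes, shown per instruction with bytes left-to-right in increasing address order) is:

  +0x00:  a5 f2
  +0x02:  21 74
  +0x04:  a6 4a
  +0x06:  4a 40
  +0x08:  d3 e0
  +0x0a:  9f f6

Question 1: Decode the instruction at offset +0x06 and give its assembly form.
cp x2, x2

@+06  big-endian(4a 40) = 0x4a40
  opcode bits[15:11]=0x9: cp/RR
  [10:8] rd=2 = x2
  [7:5] rs=2 = x2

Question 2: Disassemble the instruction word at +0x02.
andi x1, $116

+0x02: 21 74 ⇒ word 0x2174 (big)
  op=0x2174>>11=0x4 ⇒ andi (RI)
  rd@[10:8]=0x1 ⇒ x1
  imm@[7:0]=0x74 ⇒ $116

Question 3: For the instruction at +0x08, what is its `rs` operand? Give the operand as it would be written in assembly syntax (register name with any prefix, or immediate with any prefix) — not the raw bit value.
x7

[08] d3 e0 → 0xd3e0
  top 5b → 0x1a → and [RR]
  [10:8] rd=3 = x3
  [7:5] rs=7 = x7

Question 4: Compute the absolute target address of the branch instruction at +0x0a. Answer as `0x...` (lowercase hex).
0x98a4

@+0a  big-endian(9f f6) = 0x9ff6
  top 5b → 0x13 → bne [J]
  imm@[10:0]=0x7f6 (s11→-10) ⇒ $-10
  target = base 0x98a2 + off 0x0a + 2 + imm -10 = 0x98a4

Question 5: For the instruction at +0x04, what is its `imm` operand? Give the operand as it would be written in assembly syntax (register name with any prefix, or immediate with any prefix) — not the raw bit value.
+0x04: a6 4a ⇒ word 0xa64a (big)
  top 5b → 0x14 → movi [RI]
  rd@[10:8]=0x6 ⇒ x6
  imm@[7:0]=0x4a ⇒ $74

$74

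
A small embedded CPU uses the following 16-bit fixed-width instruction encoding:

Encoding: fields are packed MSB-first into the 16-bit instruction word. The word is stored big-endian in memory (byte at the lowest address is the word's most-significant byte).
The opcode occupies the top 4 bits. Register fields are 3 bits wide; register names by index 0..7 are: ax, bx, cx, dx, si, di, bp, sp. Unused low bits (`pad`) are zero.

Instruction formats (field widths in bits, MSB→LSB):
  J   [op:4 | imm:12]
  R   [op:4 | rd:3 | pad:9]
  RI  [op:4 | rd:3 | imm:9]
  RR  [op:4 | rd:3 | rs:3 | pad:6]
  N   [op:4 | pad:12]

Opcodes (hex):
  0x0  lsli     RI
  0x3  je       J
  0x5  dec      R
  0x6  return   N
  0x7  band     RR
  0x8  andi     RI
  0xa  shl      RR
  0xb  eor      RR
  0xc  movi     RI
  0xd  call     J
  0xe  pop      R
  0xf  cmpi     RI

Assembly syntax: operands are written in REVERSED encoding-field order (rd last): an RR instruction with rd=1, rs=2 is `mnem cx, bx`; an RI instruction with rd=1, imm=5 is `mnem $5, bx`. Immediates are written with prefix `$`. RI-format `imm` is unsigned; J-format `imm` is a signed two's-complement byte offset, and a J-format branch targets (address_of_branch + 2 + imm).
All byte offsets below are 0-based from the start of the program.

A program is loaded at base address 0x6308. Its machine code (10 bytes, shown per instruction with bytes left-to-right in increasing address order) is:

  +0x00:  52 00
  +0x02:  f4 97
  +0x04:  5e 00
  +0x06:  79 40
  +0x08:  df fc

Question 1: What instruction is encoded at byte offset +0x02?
cmpi $151, cx

@+02  big-endian(f4 97) = 0xf497
  op=0xf497>>12=0xf ⇒ cmpi (RI)
  rd@[11:9]=0x2 ⇒ cx
  imm@[8:0]=0x97 ⇒ $151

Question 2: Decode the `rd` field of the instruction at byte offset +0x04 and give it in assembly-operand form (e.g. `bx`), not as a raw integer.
@+04  big-endian(5e 00) = 0x5e00
  top 4b → 0x5 → dec [R]
  rd: (w>>9)&0x7=0x7 → sp

sp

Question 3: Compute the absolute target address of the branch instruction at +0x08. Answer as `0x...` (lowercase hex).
0x630e

[08] df fc → 0xdffc
  opcode bits[15:12]=0xd: call/J
  imm: (w>>0)&0xfff=0xffc (s12→-4) → $-4
  target = base 0x6308 + off 0x08 + 2 + imm -4 = 0x630e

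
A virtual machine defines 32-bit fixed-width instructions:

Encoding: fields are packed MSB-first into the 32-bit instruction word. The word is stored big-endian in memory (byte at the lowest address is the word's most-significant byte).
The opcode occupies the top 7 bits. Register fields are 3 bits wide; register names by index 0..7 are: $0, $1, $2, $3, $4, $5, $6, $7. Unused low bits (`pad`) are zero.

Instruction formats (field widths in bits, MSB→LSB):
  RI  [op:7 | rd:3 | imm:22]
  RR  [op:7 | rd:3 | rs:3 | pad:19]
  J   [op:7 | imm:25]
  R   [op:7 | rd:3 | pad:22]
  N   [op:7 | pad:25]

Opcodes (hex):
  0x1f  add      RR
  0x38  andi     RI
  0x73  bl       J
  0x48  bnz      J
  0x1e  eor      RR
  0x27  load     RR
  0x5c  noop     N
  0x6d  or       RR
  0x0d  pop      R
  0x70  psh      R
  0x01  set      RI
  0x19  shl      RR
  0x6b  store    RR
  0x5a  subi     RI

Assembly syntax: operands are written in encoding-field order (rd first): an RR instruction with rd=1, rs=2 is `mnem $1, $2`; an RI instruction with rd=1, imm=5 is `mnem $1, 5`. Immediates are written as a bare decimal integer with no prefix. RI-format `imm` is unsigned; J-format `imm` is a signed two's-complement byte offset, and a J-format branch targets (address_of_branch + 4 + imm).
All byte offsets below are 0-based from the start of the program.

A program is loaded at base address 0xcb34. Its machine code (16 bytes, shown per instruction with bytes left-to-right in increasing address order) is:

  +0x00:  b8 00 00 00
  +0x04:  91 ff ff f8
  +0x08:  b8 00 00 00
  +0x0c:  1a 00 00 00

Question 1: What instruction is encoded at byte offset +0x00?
noop

+0x00: b8 00 00 00 ⇒ word 0xb8000000 (big)
  top 7b → 0x5c → noop [N]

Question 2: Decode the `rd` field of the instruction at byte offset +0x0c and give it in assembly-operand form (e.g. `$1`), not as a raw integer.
$0

+0x0c: 1a 00 00 00 ⇒ word 0x1a000000 (big)
  top 7b → 0xd → pop [R]
  [24:22] rd=0 = $0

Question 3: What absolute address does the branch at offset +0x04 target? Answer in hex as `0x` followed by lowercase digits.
0xcb34

+0x04: 91 ff ff f8 ⇒ word 0x91fffff8 (big)
  top 7b → 0x48 → bnz [J]
  imm: (w>>0)&0x1ffffff=0x1fffff8 (s25→-8) → -8
  target = base 0xcb34 + off 0x04 + 4 + imm -8 = 0xcb34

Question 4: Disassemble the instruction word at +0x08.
noop

+0x08: b8 00 00 00 ⇒ word 0xb8000000 (big)
  top 7b → 0x5c → noop [N]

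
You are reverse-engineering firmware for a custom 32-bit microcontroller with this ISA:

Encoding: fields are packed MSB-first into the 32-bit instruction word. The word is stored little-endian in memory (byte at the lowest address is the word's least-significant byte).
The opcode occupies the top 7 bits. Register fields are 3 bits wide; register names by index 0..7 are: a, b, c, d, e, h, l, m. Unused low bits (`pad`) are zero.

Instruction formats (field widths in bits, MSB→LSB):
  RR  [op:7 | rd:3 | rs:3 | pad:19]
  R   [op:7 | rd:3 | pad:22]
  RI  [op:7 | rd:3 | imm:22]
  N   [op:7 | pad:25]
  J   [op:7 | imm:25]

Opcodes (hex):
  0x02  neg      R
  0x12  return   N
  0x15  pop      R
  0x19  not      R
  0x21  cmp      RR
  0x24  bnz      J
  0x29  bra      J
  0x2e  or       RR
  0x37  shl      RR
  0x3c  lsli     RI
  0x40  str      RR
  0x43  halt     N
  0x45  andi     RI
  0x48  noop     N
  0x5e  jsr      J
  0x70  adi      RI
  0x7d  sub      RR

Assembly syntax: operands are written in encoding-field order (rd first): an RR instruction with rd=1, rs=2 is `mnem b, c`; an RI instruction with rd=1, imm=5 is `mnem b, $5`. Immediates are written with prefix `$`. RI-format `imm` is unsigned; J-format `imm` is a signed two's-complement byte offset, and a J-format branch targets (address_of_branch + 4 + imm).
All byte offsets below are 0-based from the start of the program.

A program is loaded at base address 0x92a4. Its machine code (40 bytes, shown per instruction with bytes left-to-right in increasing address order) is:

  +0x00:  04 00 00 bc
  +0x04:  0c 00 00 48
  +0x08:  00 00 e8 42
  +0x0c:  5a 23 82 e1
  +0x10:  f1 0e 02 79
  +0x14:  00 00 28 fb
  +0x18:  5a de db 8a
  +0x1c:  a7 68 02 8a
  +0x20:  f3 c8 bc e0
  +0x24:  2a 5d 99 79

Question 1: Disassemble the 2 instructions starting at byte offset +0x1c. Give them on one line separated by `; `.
andi a, $157863; adi c, $3983603

[1c] a7 68 02 8a → 0x8a0268a7
  op=0x8a0268a7>>25=0x45 ⇒ andi (RI)
  rd: (w>>22)&0x7=0x0 → a
  imm: (w>>0)&0x3fffff=0x268a7 → $157863
[20] f3 c8 bc e0 → 0xe0bcc8f3
  op=0xe0bcc8f3>>25=0x70 ⇒ adi (RI)
  rd: (w>>22)&0x7=0x2 → c
  imm: (w>>0)&0x3fffff=0x3cc8f3 → $3983603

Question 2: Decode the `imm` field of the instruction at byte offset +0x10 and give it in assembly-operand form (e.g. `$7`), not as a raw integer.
[10] f1 0e 02 79 → 0x79020ef1
  opcode bits[31:25]=0x3c: lsli/RI
  [24:22] rd=4 = e
  [21:0] imm=134897 = $134897

$134897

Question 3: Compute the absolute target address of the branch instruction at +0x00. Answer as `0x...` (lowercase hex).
0x92ac

@+00  little-endian(04 00 00 bc) = 0xbc000004
  opcode bits[31:25]=0x5e: jsr/J
  [24:0] imm=4 = $4
  target = base 0x92a4 + off 0x00 + 4 + imm 4 = 0x92ac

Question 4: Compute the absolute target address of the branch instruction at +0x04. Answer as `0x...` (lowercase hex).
off 0x04: read 0c 00 00 48 as little → 0x4800000c
  opcode bits[31:25]=0x24: bnz/J
  imm: (w>>0)&0x1ffffff=0xc → $12
  target = base 0x92a4 + off 0x04 + 4 + imm 12 = 0x92b8

0x92b8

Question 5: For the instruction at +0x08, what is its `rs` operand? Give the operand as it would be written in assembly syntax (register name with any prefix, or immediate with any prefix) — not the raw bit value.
h

off 0x08: read 00 00 e8 42 as little → 0x42e80000
  top 7b → 0x21 → cmp [RR]
  rd@[24:22]=0x3 ⇒ d
  rs@[21:19]=0x5 ⇒ h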